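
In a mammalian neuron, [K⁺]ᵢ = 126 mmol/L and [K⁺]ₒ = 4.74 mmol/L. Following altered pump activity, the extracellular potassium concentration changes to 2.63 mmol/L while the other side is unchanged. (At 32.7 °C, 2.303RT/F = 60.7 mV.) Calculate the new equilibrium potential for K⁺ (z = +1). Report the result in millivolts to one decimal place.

-102.0 mV

After the shift: [K⁺]_out = 2.63, [K⁺]_in = 126 mmol/L.
E_new = (60.7/1)·log₁₀(2.63/126) = 60.70 · (-1.6804) = -102.00 mV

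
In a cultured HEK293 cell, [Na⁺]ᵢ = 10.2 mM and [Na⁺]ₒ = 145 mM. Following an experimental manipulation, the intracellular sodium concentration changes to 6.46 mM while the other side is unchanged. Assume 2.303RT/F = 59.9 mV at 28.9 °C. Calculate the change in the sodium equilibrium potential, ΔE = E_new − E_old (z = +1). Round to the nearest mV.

12 mV

E_old = (59.9/1)·log₁₀(145/10.2) = 69.05 mV
E_new = (59.9/1)·log₁₀(145/6.46) = 80.93 mV
ΔE = 80.93 − (69.05) = 11.88 mV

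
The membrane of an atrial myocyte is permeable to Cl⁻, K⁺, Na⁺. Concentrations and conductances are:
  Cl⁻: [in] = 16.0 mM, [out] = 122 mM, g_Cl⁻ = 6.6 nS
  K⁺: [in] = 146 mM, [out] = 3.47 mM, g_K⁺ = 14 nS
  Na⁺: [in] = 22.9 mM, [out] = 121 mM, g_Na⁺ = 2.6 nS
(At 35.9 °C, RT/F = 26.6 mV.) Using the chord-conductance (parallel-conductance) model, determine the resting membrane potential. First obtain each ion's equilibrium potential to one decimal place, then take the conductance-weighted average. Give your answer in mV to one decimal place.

E_Cl⁻ = (26.6/-1)·ln(122/16.0) = -54.0 mV
E_K⁺ = (26.6/1)·ln(3.47/146) = -99.5 mV
E_Na⁺ = (26.6/1)·ln(121/22.9) = 44.3 mV
Vm = (Σ gᵢEᵢ)/(Σ gᵢ) = (6.6·-54.0 + 14·-99.5 + 2.6·44.3) / (6.6 + 14 + 2.6)
= -1634.22 / 23.2 = -70.44 mV

-70.4 mV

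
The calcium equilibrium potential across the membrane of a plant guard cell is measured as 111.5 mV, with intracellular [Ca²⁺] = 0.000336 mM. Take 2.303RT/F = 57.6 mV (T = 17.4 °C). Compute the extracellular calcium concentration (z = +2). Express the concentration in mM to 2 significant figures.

Nernst: E = (57.6/2) · log₁₀([out]/[in]), so log₁₀([out]/[in]) = 111.5 × 2 / 57.6 = 3.8715.
[out]/[in] = 10^(3.8715) = 7439.
[out] = 7439 × 0.000336 = 2.5 mM.

2.5 mM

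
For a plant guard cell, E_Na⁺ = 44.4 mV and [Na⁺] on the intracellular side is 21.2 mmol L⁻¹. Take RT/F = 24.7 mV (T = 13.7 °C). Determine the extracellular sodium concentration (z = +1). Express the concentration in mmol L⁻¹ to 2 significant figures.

Nernst: E = (24.7/1) · ln([out]/[in]), so ln([out]/[in]) = 44.4 × 1 / 24.7 = 1.7976.
[out]/[in] = e^(1.7976) = 6.035.
[out] = 6.035 × 21.2 = 127.9 mmol L⁻¹.

130 mmol L⁻¹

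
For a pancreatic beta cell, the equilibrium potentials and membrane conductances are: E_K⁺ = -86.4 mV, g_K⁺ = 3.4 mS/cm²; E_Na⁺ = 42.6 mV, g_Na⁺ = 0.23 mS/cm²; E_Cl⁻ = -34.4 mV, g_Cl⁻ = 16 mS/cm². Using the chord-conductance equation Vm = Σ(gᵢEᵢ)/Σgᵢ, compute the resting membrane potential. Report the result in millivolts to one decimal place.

-42.5 mV

Σ gᵢEᵢ = 3.4·(-86.4) + 0.23·(42.6) + 16·(-34.4) = -834.36
Σ gᵢ = 3.4 + 0.23 + 16 = 19.63
Vm = -834.36 / 19.63 = -42.50 mV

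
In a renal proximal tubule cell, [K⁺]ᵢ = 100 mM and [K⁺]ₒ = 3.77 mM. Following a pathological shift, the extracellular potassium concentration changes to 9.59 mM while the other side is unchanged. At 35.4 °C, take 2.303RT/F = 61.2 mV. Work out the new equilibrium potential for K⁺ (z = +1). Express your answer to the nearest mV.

After the shift: [K⁺]_out = 9.59, [K⁺]_in = 100 mM.
E_new = (61.2/1)·log₁₀(9.59/100) = 61.20 · (-1.0182) = -62.31 mV

-62 mV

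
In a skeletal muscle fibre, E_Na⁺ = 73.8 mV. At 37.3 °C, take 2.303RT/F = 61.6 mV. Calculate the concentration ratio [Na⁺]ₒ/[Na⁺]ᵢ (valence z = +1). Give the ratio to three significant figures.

15.8

log₁₀([out]/[in]) = E·z/(61.6) = 73.8 × 1 / 61.6 = 1.1981
[out]/[in] = 10^(1.1981) = 15.78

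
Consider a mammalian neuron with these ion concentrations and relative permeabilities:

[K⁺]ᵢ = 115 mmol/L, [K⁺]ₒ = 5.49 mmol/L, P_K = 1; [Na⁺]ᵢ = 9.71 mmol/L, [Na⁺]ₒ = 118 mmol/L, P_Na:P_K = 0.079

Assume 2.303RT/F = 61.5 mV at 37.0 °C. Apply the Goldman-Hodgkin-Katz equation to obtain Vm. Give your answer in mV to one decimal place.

Vm = 61.5 · log₁₀[(Σ P·[cation]ₒ + Σ P·[anion]ᵢ) / (Σ P·[cation]ᵢ + Σ P·[anion]ₒ)]
Numerator = 1×5.49 + 0.079×118 = 14.81
Denominator = 1×115 + 0.079×9.71 = 115.8
Vm = 61.5 · log₁₀(0.12795) = 61.5 × (-0.8930) = -54.92 mV

-54.9 mV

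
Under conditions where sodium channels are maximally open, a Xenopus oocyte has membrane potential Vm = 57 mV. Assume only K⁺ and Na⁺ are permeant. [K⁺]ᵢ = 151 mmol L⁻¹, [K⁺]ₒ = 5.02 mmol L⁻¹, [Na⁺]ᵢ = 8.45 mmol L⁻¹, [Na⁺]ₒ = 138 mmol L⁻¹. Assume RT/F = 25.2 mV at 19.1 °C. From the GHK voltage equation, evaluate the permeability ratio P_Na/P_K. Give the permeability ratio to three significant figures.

25.4

Let α = P_Na/P_K. GHK: Vm = 25.2·ln[(Kₒ + α·Naₒ)/(Kᵢ + α·Naᵢ)].
e^(Vm/25.2) = e^(57.0/25.2) = 9.6014
So 9.6014·(Kᵢ + α·Naᵢ) = Kₒ + α·Naₒ → α = (9.6014·151.0 − 5.02) / (138.0 − 9.6014·8.45)
α = (1450 − 5.02) / (138.0 − 81.13) = 1445/56.87 = 25.41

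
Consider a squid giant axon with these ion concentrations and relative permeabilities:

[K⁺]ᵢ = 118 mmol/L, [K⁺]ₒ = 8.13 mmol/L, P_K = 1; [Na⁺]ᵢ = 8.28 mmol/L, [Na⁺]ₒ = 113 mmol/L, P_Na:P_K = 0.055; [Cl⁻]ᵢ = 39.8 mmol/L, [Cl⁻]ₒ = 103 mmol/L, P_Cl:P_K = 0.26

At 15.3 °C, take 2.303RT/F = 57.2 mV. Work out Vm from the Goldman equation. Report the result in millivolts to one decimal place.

-44.0 mV

Vm = 57.2 · log₁₀[(Σ P·[cation]ₒ + Σ P·[anion]ᵢ) / (Σ P·[cation]ᵢ + Σ P·[anion]ₒ)]
Numerator = 1×8.13 + 0.055×113 + 0.26×39.8 = 24.69
Denominator = 1×118 + 0.055×8.28 + 0.26×103 = 145.2
Vm = 57.2 · log₁₀(0.17002) = 57.2 × (-0.7695) = -44.02 mV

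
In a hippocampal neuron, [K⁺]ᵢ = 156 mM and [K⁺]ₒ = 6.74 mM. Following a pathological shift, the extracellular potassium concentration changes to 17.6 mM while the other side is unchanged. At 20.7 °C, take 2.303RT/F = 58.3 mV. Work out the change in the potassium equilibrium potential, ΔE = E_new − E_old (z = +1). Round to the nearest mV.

24 mV

E_old = (58.3/1)·log₁₀(6.74/156) = -79.55 mV
E_new = (58.3/1)·log₁₀(17.6/156) = -55.25 mV
ΔE = -55.25 − (-79.55) = 24.30 mV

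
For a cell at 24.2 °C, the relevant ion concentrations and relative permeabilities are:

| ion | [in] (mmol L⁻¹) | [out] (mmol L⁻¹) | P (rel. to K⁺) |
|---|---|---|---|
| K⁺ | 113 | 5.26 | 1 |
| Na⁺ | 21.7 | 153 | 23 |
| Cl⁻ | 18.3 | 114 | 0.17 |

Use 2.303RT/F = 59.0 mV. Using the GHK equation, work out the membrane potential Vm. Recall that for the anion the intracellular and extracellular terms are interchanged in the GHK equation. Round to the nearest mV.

Vm = 59.0 · log₁₀[(Σ P·[cation]ₒ + Σ P·[anion]ᵢ) / (Σ P·[cation]ᵢ + Σ P·[anion]ₒ)]
Numerator = 1×5.26 + 23×153 + 0.17×18.3 = 3527
Denominator = 1×113 + 23×21.7 + 0.17×114 = 631.5
Vm = 59.0 · log₁₀(5.5859) = 59.0 × (0.7471) = 44.08 mV

44 mV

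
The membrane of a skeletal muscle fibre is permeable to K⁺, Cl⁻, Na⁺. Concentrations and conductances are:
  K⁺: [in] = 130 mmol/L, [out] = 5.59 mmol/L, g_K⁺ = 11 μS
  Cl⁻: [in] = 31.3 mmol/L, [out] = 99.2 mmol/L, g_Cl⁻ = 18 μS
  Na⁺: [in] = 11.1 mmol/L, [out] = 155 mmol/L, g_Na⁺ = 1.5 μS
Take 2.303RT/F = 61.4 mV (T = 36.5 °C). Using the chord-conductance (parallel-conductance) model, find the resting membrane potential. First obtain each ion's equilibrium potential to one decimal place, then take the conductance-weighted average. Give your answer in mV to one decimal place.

E_K⁺ = (61.4/1)·log₁₀(5.59/130) = -83.9 mV
E_Cl⁻ = (61.4/-1)·log₁₀(99.2/31.3) = -30.8 mV
E_Na⁺ = (61.4/1)·log₁₀(155/11.1) = 70.3 mV
Vm = (Σ gᵢEᵢ)/(Σ gᵢ) = (11·-83.9 + 18·-30.8 + 1.5·70.3) / (11 + 18 + 1.5)
= -1371.85 / 30.5 = -44.98 mV

-45.0 mV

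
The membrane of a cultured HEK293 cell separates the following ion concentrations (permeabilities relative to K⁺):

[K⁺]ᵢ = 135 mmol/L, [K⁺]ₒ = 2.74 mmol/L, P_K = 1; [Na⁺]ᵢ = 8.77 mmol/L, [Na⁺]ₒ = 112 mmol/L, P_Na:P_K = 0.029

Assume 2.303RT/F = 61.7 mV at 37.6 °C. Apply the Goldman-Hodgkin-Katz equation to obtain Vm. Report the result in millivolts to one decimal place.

Vm = 61.7 · log₁₀[(Σ P·[cation]ₒ + Σ P·[anion]ᵢ) / (Σ P·[cation]ᵢ + Σ P·[anion]ₒ)]
Numerator = 1×2.74 + 0.029×112 = 5.988
Denominator = 1×135 + 0.029×8.77 = 135.3
Vm = 61.7 · log₁₀(0.044272) = 61.7 × (-1.3539) = -83.53 mV

-83.5 mV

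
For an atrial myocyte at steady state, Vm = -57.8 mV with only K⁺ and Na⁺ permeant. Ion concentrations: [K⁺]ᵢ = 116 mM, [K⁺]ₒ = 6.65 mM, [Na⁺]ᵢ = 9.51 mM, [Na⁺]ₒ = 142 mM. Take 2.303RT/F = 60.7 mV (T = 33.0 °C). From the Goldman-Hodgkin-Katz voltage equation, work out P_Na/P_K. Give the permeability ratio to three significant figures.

0.0447

Let α = P_Na/P_K. GHK: Vm = 60.7·log₁₀[(Kₒ + α·Naₒ)/(Kᵢ + α·Naᵢ)].
10^(Vm/60.7) = 10^(-57.8/60.7) = 0.11163
So 0.11163·(Kᵢ + α·Naᵢ) = Kₒ + α·Naₒ → α = (0.11163·116.0 − 6.65) / (142.0 − 0.11163·9.51)
α = (12.95 − 6.65) / (142.0 − 1.062) = 6.299/140.9 = 0.04469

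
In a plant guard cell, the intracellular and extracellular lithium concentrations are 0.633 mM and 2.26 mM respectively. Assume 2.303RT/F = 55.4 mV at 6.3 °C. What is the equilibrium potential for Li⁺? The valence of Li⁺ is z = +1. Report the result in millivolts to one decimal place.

30.6 mV

E = (55.4/z) · log₁₀([Li⁺]_out/[Li⁺]_in) with z = +1.
= (55.4/1) · log₁₀(2.26/0.633) = 55.40 · log₁₀(3.57)
= 55.40 · (0.5527) = 30.62 mV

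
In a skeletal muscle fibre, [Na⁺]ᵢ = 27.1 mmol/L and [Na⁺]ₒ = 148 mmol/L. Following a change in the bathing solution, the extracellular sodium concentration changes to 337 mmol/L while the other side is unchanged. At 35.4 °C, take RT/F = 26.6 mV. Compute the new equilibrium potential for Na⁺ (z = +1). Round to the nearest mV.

67 mV

After the shift: [Na⁺]_out = 337, [Na⁺]_in = 27.1 mmol/L.
E_new = (26.6/1)·ln(337/27.1) = 26.60 · (2.5205) = 67.05 mV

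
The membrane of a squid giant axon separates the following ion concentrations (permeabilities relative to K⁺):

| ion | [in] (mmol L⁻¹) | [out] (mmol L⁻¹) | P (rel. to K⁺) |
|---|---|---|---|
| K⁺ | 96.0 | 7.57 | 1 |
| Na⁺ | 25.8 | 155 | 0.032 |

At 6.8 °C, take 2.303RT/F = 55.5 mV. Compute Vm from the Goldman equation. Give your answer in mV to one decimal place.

Vm = 55.5 · log₁₀[(Σ P·[cation]ₒ + Σ P·[anion]ᵢ) / (Σ P·[cation]ᵢ + Σ P·[anion]ₒ)]
Numerator = 1×7.57 + 0.032×155 = 12.53
Denominator = 1×96.0 + 0.032×25.8 = 96.83
Vm = 55.5 · log₁₀(0.12941) = 55.5 × (-0.8880) = -49.29 mV

-49.3 mV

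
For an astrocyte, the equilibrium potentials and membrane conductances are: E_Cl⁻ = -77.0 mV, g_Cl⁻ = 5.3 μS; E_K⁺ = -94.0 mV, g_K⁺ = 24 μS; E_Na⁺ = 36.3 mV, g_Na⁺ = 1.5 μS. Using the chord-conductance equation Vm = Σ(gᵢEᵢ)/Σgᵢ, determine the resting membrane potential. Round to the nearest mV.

Σ gᵢEᵢ = 5.3·(-77.0) + 24·(-94.0) + 1.5·(36.3) = -2609.65
Σ gᵢ = 5.3 + 24 + 1.5 = 30.8
Vm = -2609.65 / 30.8 = -84.73 mV

-85 mV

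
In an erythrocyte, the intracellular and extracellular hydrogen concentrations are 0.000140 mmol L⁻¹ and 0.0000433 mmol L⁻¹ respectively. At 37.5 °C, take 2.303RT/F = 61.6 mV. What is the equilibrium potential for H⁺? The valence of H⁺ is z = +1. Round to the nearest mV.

-31 mV

E = (61.6/z) · log₁₀([H⁺]_out/[H⁺]_in) with z = +1.
= (61.6/1) · log₁₀(0.0000433/0.000140) = 61.60 · log₁₀(0.3093)
= 61.60 · (-0.5096) = -31.39 mV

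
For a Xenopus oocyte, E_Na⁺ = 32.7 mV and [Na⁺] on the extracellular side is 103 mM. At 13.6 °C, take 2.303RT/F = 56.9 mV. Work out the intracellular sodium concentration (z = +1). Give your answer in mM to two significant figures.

27 mM

Nernst: E = (56.9/1) · log₁₀([out]/[in]), so log₁₀([out]/[in]) = 32.7 × 1 / 56.9 = 0.5747.
[out]/[in] = 10^(0.5747) = 3.756.
[in] = 103 / 3.756 = 27.42 mM.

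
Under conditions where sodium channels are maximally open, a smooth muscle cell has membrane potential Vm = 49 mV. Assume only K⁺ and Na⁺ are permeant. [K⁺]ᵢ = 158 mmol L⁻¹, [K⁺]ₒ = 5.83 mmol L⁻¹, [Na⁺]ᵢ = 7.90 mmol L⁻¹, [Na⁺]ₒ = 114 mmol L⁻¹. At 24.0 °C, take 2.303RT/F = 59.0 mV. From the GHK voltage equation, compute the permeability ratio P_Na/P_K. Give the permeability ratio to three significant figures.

Let α = P_Na/P_K. GHK: Vm = 59.0·log₁₀[(Kₒ + α·Naₒ)/(Kᵢ + α·Naᵢ)].
10^(Vm/59.0) = 10^(49.0/59.0) = 6.7688
So 6.7688·(Kᵢ + α·Naᵢ) = Kₒ + α·Naₒ → α = (6.7688·158.0 − 5.83) / (114.0 − 6.7688·7.9)
α = (1069 − 5.83) / (114.0 − 53.47) = 1064/60.53 = 17.57

17.6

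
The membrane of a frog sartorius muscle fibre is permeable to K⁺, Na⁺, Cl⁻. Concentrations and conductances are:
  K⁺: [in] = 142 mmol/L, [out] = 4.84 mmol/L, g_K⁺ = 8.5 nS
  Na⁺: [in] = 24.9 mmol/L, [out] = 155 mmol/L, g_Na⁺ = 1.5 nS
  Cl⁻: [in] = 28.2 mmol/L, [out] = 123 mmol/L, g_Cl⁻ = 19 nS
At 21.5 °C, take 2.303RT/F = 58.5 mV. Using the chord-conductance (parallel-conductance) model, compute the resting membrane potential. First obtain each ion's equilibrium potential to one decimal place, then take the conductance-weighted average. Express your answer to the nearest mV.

-47 mV

E_K⁺ = (58.5/1)·log₁₀(4.84/142) = -85.8 mV
E_Na⁺ = (58.5/1)·log₁₀(155/24.9) = 46.5 mV
E_Cl⁻ = (58.5/-1)·log₁₀(123/28.2) = -37.4 mV
Vm = (Σ gᵢEᵢ)/(Σ gᵢ) = (8.5·-85.8 + 1.5·46.5 + 19·-37.4) / (8.5 + 1.5 + 19)
= -1370.15 / 29 = -47.25 mV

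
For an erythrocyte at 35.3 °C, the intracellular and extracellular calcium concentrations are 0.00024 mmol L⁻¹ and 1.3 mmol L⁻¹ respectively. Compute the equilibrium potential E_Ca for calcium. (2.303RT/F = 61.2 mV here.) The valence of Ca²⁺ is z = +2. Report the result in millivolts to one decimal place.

E = (61.2/z) · log₁₀([Ca²⁺]_out/[Ca²⁺]_in) with z = +2.
= (61.2/2) · log₁₀(1.3/0.00024) = 30.60 · log₁₀(5417)
= 30.60 · (3.7337) = 114.25 mV

114.3 mV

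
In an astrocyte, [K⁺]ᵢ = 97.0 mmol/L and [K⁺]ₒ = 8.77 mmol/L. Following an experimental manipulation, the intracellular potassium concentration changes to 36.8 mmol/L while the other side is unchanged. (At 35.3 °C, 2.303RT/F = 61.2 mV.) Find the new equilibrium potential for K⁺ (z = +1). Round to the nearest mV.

-38 mV

After the shift: [K⁺]_out = 8.77, [K⁺]_in = 36.8 mmol/L.
E_new = (61.2/1)·log₁₀(8.77/36.8) = 61.20 · (-0.6228) = -38.12 mV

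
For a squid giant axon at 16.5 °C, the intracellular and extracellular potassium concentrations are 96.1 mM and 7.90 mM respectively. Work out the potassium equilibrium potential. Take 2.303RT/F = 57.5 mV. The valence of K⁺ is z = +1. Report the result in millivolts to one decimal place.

-62.4 mV

E = (57.5/z) · log₁₀([K⁺]_out/[K⁺]_in) with z = +1.
= (57.5/1) · log₁₀(7.90/96.1) = 57.50 · log₁₀(0.08221)
= 57.50 · (-1.0851) = -62.39 mV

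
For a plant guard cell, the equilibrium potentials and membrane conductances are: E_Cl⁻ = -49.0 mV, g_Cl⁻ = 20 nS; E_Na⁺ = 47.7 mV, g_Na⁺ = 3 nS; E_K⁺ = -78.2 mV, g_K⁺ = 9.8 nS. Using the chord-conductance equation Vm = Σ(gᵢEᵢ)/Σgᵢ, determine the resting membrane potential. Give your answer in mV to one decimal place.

-48.9 mV

Σ gᵢEᵢ = 20·(-49.0) + 3·(47.7) + 9.8·(-78.2) = -1603.26
Σ gᵢ = 20 + 3 + 9.8 = 32.8
Vm = -1603.26 / 32.8 = -48.88 mV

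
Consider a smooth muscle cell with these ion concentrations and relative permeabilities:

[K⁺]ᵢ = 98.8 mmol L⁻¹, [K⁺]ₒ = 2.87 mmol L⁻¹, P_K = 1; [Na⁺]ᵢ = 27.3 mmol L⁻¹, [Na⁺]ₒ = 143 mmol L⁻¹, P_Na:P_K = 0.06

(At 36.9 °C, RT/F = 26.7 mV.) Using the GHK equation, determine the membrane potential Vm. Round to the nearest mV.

-58 mV

Vm = 26.7 · ln[(Σ P·[cation]ₒ + Σ P·[anion]ᵢ) / (Σ P·[cation]ᵢ + Σ P·[anion]ₒ)]
Numerator = 1×2.87 + 0.06×143 = 11.45
Denominator = 1×98.8 + 0.06×27.3 = 100.4
Vm = 26.7 · ln(0.114) = 26.7 × (-2.1716) = -57.98 mV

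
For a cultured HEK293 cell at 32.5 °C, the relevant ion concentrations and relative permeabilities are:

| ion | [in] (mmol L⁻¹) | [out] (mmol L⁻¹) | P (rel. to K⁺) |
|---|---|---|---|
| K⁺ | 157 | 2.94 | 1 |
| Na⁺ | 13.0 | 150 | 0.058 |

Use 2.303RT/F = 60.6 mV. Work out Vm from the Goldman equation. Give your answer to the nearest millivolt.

Vm = 60.6 · log₁₀[(Σ P·[cation]ₒ + Σ P·[anion]ᵢ) / (Σ P·[cation]ᵢ + Σ P·[anion]ₒ)]
Numerator = 1×2.94 + 0.058×150 = 11.64
Denominator = 1×157 + 0.058×13.0 = 157.8
Vm = 60.6 · log₁₀(0.073786) = 60.6 × (-1.1320) = -68.60 mV

-69 mV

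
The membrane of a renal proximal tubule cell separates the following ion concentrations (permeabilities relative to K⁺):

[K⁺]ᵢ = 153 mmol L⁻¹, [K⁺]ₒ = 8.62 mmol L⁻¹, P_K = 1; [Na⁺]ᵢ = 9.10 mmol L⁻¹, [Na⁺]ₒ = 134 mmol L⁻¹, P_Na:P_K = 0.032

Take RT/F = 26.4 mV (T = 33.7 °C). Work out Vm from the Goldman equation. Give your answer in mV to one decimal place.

-65.3 mV

Vm = 26.4 · ln[(Σ P·[cation]ₒ + Σ P·[anion]ᵢ) / (Σ P·[cation]ᵢ + Σ P·[anion]ₒ)]
Numerator = 1×8.62 + 0.032×134 = 12.91
Denominator = 1×153 + 0.032×9.10 = 153.3
Vm = 26.4 · ln(0.084206) = 26.4 × (-2.4745) = -65.33 mV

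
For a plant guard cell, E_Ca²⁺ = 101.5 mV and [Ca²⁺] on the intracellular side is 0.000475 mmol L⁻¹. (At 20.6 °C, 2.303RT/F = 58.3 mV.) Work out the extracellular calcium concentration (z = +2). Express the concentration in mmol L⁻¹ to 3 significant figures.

Nernst: E = (58.3/2) · log₁₀([out]/[in]), so log₁₀([out]/[in]) = 101.5 × 2 / 58.3 = 3.4820.
[out]/[in] = 10^(3.4820) = 3034.
[out] = 3034 × 0.000475 = 1.441 mmol L⁻¹.

1.44 mmol L⁻¹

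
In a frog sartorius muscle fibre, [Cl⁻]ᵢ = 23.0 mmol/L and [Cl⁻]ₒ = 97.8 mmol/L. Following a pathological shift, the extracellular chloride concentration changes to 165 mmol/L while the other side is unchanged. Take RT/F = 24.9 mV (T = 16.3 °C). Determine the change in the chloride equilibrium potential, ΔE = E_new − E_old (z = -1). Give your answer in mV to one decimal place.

E_old = (24.9/-1)·ln(97.8/23.0) = -36.04 mV
E_new = (24.9/-1)·ln(165/23.0) = -49.06 mV
ΔE = -49.06 − (-36.04) = -13.02 mV

-13.0 mV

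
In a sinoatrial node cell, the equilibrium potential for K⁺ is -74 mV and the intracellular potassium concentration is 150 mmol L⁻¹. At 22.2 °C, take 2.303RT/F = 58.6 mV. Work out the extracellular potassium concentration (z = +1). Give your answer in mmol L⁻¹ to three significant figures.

Nernst: E = (58.6/1) · log₁₀([out]/[in]), so log₁₀([out]/[in]) = -74.0 × 1 / 58.6 = -1.2628.
[out]/[in] = 10^(-1.2628) = 0.0546.
[out] = 0.0546 × 150 = 8.19 mmol L⁻¹.

8.19 mmol L⁻¹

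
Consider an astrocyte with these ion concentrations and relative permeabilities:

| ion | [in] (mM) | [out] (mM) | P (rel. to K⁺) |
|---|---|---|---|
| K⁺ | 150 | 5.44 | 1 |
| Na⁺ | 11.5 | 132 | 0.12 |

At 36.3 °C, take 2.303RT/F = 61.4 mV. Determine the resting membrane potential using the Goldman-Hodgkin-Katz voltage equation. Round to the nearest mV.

-52 mV

Vm = 61.4 · log₁₀[(Σ P·[cation]ₒ + Σ P·[anion]ᵢ) / (Σ P·[cation]ᵢ + Σ P·[anion]ₒ)]
Numerator = 1×5.44 + 0.12×132 = 21.28
Denominator = 1×150 + 0.12×11.5 = 151.4
Vm = 61.4 · log₁₀(0.14057) = 61.4 × (-0.8521) = -52.32 mV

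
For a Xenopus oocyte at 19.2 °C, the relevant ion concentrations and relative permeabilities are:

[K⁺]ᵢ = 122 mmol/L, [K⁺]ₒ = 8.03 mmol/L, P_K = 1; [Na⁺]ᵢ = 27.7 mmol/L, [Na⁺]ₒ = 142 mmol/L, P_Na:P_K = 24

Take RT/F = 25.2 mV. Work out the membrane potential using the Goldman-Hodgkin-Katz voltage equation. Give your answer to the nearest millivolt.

Vm = 25.2 · ln[(Σ P·[cation]ₒ + Σ P·[anion]ᵢ) / (Σ P·[cation]ᵢ + Σ P·[anion]ₒ)]
Numerator = 1×8.03 + 24×142 = 3416
Denominator = 1×122 + 24×27.7 = 786.8
Vm = 25.2 · ln(4.3417) = 25.2 × (1.4683) = 37.00 mV

37 mV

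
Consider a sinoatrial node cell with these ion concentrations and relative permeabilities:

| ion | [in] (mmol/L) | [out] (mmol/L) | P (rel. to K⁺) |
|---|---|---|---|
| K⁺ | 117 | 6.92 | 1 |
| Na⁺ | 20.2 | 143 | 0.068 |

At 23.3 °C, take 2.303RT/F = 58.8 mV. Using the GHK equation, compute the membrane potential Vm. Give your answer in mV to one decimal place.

-50.1 mV

Vm = 58.8 · log₁₀[(Σ P·[cation]ₒ + Σ P·[anion]ᵢ) / (Σ P·[cation]ᵢ + Σ P·[anion]ₒ)]
Numerator = 1×6.92 + 0.068×143 = 16.64
Denominator = 1×117 + 0.068×20.2 = 118.4
Vm = 58.8 · log₁₀(0.14061) = 58.8 × (-0.8520) = -50.10 mV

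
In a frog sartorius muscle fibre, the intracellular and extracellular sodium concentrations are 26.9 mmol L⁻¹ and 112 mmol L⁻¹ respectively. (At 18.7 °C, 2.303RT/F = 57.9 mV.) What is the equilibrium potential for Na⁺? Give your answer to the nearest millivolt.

36 mV

E = (57.9/z) · log₁₀([Na⁺]_out/[Na⁺]_in) with z = +1.
= (57.9/1) · log₁₀(112/26.9) = 57.90 · log₁₀(4.164)
= 57.90 · (0.6195) = 35.87 mV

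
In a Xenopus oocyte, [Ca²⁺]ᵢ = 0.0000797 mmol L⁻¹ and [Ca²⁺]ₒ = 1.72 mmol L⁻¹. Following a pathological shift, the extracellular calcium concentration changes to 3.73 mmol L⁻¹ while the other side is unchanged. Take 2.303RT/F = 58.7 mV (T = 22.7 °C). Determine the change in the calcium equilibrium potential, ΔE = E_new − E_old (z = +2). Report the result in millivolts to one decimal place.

9.9 mV

E_old = (58.7/2)·log₁₀(1.72/0.0000797) = 127.20 mV
E_new = (58.7/2)·log₁₀(3.73/0.0000797) = 137.07 mV
ΔE = 137.07 − (127.20) = 9.87 mV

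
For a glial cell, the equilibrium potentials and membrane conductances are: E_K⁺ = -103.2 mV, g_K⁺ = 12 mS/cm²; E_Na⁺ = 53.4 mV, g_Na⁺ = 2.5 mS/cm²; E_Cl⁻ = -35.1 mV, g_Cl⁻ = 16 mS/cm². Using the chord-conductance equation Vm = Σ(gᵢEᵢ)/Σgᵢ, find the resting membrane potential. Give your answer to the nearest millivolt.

Σ gᵢEᵢ = 12·(-103.2) + 2.5·(53.4) + 16·(-35.1) = -1666.50
Σ gᵢ = 12 + 2.5 + 16 = 30.5
Vm = -1666.50 / 30.5 = -54.64 mV

-55 mV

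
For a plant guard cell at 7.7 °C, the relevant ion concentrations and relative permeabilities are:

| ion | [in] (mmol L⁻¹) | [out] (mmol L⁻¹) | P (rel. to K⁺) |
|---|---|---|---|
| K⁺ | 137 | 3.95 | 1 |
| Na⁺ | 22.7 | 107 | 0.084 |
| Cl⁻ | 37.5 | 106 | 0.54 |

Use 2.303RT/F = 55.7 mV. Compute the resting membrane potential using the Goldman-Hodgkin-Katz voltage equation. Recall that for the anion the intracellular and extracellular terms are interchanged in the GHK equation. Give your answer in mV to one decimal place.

Vm = 55.7 · log₁₀[(Σ P·[cation]ₒ + Σ P·[anion]ᵢ) / (Σ P·[cation]ᵢ + Σ P·[anion]ₒ)]
Numerator = 1×3.95 + 0.084×107 + 0.54×37.5 = 33.19
Denominator = 1×137 + 0.084×22.7 + 0.54×106 = 196.1
Vm = 55.7 · log₁₀(0.1692) = 55.7 × (-0.7716) = -42.98 mV

-43.0 mV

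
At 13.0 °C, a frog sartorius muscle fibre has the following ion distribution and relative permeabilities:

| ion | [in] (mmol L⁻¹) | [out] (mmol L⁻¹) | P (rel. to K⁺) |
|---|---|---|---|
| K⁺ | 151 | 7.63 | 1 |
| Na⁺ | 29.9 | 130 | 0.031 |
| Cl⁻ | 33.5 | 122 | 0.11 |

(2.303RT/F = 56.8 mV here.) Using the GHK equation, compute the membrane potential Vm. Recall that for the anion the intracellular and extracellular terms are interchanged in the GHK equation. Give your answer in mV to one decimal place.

Vm = 56.8 · log₁₀[(Σ P·[cation]ₒ + Σ P·[anion]ᵢ) / (Σ P·[cation]ᵢ + Σ P·[anion]ₒ)]
Numerator = 1×7.63 + 0.031×130 + 0.11×33.5 = 15.35
Denominator = 1×151 + 0.031×29.9 + 0.11×122 = 165.3
Vm = 56.8 · log₁₀(0.092805) = 56.8 × (-1.0324) = -58.64 mV

-58.6 mV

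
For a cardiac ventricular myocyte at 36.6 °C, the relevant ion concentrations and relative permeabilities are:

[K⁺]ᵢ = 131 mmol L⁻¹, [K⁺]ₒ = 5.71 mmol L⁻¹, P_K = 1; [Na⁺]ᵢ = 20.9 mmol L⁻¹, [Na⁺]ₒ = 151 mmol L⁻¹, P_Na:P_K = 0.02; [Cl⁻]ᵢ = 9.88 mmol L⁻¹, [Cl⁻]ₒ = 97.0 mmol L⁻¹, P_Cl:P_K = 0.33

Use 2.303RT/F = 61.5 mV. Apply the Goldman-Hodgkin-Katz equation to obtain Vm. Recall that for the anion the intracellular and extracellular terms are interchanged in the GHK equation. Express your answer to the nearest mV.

-70 mV

Vm = 61.5 · log₁₀[(Σ P·[cation]ₒ + Σ P·[anion]ᵢ) / (Σ P·[cation]ᵢ + Σ P·[anion]ₒ)]
Numerator = 1×5.71 + 0.02×151 + 0.33×9.88 = 11.99
Denominator = 1×131 + 0.02×20.9 + 0.33×97.0 = 163.4
Vm = 61.5 · log₁₀(0.073368) = 61.5 × (-1.1345) = -69.77 mV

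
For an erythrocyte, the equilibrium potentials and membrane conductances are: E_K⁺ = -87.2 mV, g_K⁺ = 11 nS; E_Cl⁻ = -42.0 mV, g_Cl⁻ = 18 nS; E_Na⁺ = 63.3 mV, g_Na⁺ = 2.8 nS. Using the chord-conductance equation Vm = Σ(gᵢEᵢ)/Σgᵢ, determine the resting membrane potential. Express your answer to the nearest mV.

-48 mV

Σ gᵢEᵢ = 11·(-87.2) + 18·(-42.0) + 2.8·(63.3) = -1537.96
Σ gᵢ = 11 + 18 + 2.8 = 31.8
Vm = -1537.96 / 31.8 = -48.36 mV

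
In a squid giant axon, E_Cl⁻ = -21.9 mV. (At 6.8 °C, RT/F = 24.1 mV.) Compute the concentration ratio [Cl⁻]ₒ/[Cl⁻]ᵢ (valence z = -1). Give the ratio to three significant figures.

ln([out]/[in]) = E·z/(24.1) = -21.9 × -1 / 24.1 = 0.9087
[out]/[in] = e^(0.9087) = 2.481

2.48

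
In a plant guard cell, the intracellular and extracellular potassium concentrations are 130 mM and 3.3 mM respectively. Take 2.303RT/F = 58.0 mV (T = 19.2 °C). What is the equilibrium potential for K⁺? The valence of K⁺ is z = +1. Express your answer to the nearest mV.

-93 mV

E = (58.0/z) · log₁₀([K⁺]_out/[K⁺]_in) with z = +1.
= (58.0/1) · log₁₀(3.3/130) = 58.00 · log₁₀(0.02538)
= 58.00 · (-1.5954) = -92.53 mV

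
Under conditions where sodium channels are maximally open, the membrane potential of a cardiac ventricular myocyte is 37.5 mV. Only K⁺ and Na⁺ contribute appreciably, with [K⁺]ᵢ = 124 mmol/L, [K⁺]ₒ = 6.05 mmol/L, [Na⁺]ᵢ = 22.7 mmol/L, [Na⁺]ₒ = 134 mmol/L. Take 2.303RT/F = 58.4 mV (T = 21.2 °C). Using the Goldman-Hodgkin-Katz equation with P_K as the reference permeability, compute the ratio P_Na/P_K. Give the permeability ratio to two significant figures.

Let α = P_Na/P_K. GHK: Vm = 58.4·log₁₀[(Kₒ + α·Naₒ)/(Kᵢ + α·Naᵢ)].
10^(Vm/58.4) = 10^(37.5/58.4) = 4.3866
So 4.3866·(Kᵢ + α·Naᵢ) = Kₒ + α·Naₒ → α = (4.3866·124.0 − 6.05) / (134.0 − 4.3866·22.7)
α = (543.9 − 6.05) / (134.0 − 99.57) = 537.9/34.43 = 15.62

16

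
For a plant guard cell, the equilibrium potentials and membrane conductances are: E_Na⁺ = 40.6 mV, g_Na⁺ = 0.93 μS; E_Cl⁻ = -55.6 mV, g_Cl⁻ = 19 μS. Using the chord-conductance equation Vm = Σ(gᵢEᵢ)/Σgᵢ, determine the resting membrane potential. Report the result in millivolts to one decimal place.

-51.1 mV

Σ gᵢEᵢ = 0.93·(40.6) + 19·(-55.6) = -1018.64
Σ gᵢ = 0.93 + 19 = 19.93
Vm = -1018.64 / 19.93 = -51.11 mV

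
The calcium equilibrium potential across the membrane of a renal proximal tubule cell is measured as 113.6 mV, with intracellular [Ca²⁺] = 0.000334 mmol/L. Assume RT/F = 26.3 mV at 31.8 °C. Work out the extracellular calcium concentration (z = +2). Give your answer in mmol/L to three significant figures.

Nernst: E = (26.3/2) · ln([out]/[in]), so ln([out]/[in]) = 113.6 × 2 / 26.3 = 8.6388.
[out]/[in] = e^(8.6388) = 5646.
[out] = 5646 × 0.000334 = 1.886 mmol/L.

1.89 mmol/L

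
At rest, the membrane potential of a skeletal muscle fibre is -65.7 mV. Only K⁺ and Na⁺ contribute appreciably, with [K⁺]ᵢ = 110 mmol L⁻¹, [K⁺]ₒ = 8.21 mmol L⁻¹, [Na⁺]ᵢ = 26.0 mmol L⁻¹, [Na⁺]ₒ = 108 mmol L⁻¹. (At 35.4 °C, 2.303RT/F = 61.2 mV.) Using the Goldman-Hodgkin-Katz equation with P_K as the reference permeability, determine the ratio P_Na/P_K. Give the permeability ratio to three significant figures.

0.0102

Let α = P_Na/P_K. GHK: Vm = 61.2·log₁₀[(Kₒ + α·Naₒ)/(Kᵢ + α·Naᵢ)].
10^(Vm/61.2) = 10^(-65.7/61.2) = 0.084425
So 0.084425·(Kᵢ + α·Naᵢ) = Kₒ + α·Naₒ → α = (0.084425·110.0 − 8.21) / (108.0 − 0.084425·26.0)
α = (9.287 − 8.21) / (108.0 − 2.195) = 1.077/105.8 = 0.01018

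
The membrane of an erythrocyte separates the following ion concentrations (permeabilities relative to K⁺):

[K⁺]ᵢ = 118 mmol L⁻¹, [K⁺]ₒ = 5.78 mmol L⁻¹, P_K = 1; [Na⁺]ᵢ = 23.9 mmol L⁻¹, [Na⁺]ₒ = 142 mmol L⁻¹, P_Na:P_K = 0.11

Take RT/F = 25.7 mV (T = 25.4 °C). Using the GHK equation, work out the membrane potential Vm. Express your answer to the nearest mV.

Vm = 25.7 · ln[(Σ P·[cation]ₒ + Σ P·[anion]ᵢ) / (Σ P·[cation]ᵢ + Σ P·[anion]ₒ)]
Numerator = 1×5.78 + 0.11×142 = 21.4
Denominator = 1×118 + 0.11×23.9 = 120.6
Vm = 25.7 · ln(0.1774) = 25.7 × (-1.7293) = -44.44 mV

-44 mV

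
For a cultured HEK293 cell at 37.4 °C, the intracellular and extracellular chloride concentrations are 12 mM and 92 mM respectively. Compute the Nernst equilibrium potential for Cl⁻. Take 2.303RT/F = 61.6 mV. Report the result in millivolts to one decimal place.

E = (61.6/z) · log₁₀([Cl⁻]_out/[Cl⁻]_in) with z = -1.
For an anion, dividing by z = -1 reverses the sign.
= (61.6/-1) · log₁₀(92/12) = -61.60 · log₁₀(7.667)
= -61.60 · (0.8846) = -54.49 mV

-54.5 mV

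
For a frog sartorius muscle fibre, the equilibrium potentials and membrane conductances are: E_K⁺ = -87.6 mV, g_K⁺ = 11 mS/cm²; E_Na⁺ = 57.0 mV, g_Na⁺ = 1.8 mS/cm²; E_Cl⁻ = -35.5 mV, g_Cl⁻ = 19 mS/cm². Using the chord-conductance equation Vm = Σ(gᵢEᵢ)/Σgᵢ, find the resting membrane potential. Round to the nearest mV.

Σ gᵢEᵢ = 11·(-87.6) + 1.8·(57.0) + 19·(-35.5) = -1535.50
Σ gᵢ = 11 + 1.8 + 19 = 31.8
Vm = -1535.50 / 31.8 = -48.29 mV

-48 mV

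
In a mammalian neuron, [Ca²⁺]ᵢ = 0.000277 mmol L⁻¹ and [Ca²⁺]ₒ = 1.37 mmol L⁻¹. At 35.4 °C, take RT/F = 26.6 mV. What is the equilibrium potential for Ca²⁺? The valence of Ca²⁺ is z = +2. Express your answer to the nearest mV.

E = (26.6/z) · ln([Ca²⁺]_out/[Ca²⁺]_in) with z = +2.
= (26.6/2) · ln(1.37/0.000277) = 13.30 · ln(4946)
= 13.30 · (8.5063) = 113.13 mV

113 mV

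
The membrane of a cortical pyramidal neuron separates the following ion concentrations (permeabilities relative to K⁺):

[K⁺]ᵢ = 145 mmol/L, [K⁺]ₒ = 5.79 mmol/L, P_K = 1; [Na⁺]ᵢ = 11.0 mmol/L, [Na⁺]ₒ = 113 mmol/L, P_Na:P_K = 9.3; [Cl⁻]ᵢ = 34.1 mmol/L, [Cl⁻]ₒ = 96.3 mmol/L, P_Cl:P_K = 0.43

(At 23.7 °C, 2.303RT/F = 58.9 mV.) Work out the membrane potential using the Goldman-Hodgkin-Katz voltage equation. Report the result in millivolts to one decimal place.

33.5 mV

Vm = 58.9 · log₁₀[(Σ P·[cation]ₒ + Σ P·[anion]ᵢ) / (Σ P·[cation]ᵢ + Σ P·[anion]ₒ)]
Numerator = 1×5.79 + 9.3×113 + 0.43×34.1 = 1071
Denominator = 1×145 + 9.3×11.0 + 0.43×96.3 = 288.7
Vm = 58.9 · log₁₀(3.7108) = 58.9 × (0.5695) = 33.54 mV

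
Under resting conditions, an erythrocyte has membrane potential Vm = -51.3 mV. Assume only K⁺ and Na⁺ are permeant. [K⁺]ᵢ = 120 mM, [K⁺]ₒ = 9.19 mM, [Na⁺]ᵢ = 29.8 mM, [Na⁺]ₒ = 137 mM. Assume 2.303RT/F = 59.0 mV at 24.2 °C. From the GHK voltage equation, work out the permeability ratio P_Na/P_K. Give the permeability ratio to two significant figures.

Let α = P_Na/P_K. GHK: Vm = 59.0·log₁₀[(Kₒ + α·Naₒ)/(Kᵢ + α·Naᵢ)].
10^(Vm/59.0) = 10^(-51.3/59.0) = 0.13505
So 0.13505·(Kᵢ + α·Naᵢ) = Kₒ + α·Naₒ → α = (0.13505·120.0 − 9.19) / (137.0 − 0.13505·29.8)
α = (16.21 − 9.19) / (137.0 − 4.025) = 7.017/133 = 0.05277

0.053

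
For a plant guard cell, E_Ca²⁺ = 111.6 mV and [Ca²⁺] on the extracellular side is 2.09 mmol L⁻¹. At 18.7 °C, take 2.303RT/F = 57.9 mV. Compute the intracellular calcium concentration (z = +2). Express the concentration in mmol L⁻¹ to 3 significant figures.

Nernst: E = (57.9/2) · log₁₀([out]/[in]), so log₁₀([out]/[in]) = 111.6 × 2 / 57.9 = 3.8549.
[out]/[in] = 10^(3.8549) = 7160.
[in] = 2.09 / 7160 = 0.0002919 mmol L⁻¹.

0.000292 mmol L⁻¹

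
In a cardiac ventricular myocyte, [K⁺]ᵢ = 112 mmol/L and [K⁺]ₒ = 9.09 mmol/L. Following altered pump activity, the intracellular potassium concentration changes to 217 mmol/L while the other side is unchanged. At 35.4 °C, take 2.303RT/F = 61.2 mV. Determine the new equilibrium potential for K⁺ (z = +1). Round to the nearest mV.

-84 mV

After the shift: [K⁺]_out = 9.09, [K⁺]_in = 217 mmol/L.
E_new = (61.2/1)·log₁₀(9.09/217) = 61.20 · (-1.3779) = -84.33 mV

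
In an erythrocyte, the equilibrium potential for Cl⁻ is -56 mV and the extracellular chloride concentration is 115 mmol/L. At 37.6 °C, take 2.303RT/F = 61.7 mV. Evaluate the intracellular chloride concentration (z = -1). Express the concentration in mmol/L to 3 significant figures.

14.2 mmol/L

Nernst: E = (61.7/-1) · log₁₀([out]/[in]), so log₁₀([out]/[in]) = -56.0 × -1 / 61.7 = 0.9076.
[out]/[in] = 10^(0.9076) = 8.084.
[in] = 115 / 8.084 = 14.23 mmol/L.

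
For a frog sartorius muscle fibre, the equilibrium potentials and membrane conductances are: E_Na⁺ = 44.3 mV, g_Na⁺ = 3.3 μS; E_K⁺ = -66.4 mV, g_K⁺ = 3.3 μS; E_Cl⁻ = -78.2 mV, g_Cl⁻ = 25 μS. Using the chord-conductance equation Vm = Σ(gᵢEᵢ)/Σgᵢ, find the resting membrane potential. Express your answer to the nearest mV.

-64 mV

Σ gᵢEᵢ = 3.3·(44.3) + 3.3·(-66.4) + 25·(-78.2) = -2027.93
Σ gᵢ = 3.3 + 3.3 + 25 = 31.6
Vm = -2027.93 / 31.6 = -64.17 mV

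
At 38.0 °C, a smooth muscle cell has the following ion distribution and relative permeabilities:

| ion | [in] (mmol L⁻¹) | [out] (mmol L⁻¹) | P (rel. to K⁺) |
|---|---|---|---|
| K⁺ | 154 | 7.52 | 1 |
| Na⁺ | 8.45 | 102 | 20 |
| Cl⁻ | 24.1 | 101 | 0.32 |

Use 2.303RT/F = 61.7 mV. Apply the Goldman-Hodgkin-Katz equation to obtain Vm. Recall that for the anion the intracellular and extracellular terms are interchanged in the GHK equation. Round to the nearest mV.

47 mV

Vm = 61.7 · log₁₀[(Σ P·[cation]ₒ + Σ P·[anion]ᵢ) / (Σ P·[cation]ᵢ + Σ P·[anion]ₒ)]
Numerator = 1×7.52 + 20×102 + 0.32×24.1 = 2055
Denominator = 1×154 + 20×8.45 + 0.32×101 = 355.3
Vm = 61.7 · log₁₀(5.7842) = 61.7 × (0.7622) = 47.03 mV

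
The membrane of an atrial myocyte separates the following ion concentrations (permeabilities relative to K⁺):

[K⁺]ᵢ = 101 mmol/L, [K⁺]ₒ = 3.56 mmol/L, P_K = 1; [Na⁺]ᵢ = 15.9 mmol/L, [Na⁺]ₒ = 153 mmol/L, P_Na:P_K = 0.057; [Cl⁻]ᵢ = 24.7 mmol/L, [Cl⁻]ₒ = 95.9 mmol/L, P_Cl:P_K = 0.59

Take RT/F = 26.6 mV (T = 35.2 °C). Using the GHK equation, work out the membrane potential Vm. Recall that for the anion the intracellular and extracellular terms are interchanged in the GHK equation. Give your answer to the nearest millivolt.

Vm = 26.6 · ln[(Σ P·[cation]ₒ + Σ P·[anion]ᵢ) / (Σ P·[cation]ᵢ + Σ P·[anion]ₒ)]
Numerator = 1×3.56 + 0.057×153 + 0.59×24.7 = 26.85
Denominator = 1×101 + 0.057×15.9 + 0.59×95.9 = 158.5
Vm = 26.6 · ln(0.16944) = 26.6 × (-1.7753) = -47.22 mV

-47 mV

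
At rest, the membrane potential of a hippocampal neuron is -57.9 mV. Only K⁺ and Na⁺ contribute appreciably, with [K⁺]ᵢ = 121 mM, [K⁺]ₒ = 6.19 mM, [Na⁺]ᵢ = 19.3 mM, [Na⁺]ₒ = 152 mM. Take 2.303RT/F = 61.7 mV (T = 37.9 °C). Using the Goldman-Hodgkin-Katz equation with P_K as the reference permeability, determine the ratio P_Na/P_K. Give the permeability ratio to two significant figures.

0.052

Let α = P_Na/P_K. GHK: Vm = 61.7·log₁₀[(Kₒ + α·Naₒ)/(Kᵢ + α·Naᵢ)].
10^(Vm/61.7) = 10^(-57.9/61.7) = 0.11524
So 0.11524·(Kᵢ + α·Naᵢ) = Kₒ + α·Naₒ → α = (0.11524·121.0 − 6.19) / (152.0 − 0.11524·19.3)
α = (13.94 − 6.19) / (152.0 − 2.224) = 7.754/149.8 = 0.05177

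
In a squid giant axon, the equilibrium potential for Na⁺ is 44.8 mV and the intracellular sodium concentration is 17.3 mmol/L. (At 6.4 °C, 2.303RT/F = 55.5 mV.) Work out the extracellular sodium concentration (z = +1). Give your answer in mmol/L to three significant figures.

Nernst: E = (55.5/1) · log₁₀([out]/[in]), so log₁₀([out]/[in]) = 44.8 × 1 / 55.5 = 0.8072.
[out]/[in] = 10^(0.8072) = 6.415.
[out] = 6.415 × 17.3 = 111 mmol/L.

111 mmol/L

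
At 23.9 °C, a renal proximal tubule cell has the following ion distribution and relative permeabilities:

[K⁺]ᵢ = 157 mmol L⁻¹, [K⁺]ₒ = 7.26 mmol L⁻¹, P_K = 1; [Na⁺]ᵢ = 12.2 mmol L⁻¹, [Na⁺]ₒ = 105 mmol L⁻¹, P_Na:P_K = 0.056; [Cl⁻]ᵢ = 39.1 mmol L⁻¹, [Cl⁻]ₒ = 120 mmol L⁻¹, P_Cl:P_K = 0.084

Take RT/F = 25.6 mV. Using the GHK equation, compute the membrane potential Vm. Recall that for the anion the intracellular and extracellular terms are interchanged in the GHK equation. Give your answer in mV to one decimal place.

Vm = 25.6 · ln[(Σ P·[cation]ₒ + Σ P·[anion]ᵢ) / (Σ P·[cation]ᵢ + Σ P·[anion]ₒ)]
Numerator = 1×7.26 + 0.056×105 + 0.084×39.1 = 16.42
Denominator = 1×157 + 0.056×12.2 + 0.084×120 = 167.8
Vm = 25.6 · ln(0.097902) = 25.6 × (-2.3238) = -59.49 mV

-59.5 mV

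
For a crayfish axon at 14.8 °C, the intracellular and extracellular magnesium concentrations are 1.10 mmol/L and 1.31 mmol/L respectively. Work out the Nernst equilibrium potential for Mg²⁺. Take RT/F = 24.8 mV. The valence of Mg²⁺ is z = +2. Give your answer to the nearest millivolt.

2 mV

E = (24.8/z) · ln([Mg²⁺]_out/[Mg²⁺]_in) with z = +2.
= (24.8/2) · ln(1.31/1.10) = 12.40 · ln(1.191)
= 12.40 · (0.1747) = 2.17 mV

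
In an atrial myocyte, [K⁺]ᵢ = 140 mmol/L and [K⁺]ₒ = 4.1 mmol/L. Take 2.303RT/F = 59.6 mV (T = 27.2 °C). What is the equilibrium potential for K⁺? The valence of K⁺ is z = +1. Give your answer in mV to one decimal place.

E = (59.6/z) · log₁₀([K⁺]_out/[K⁺]_in) with z = +1.
= (59.6/1) · log₁₀(4.1/140) = 59.60 · log₁₀(0.02929)
= 59.60 · (-1.5333) = -91.39 mV

-91.4 mV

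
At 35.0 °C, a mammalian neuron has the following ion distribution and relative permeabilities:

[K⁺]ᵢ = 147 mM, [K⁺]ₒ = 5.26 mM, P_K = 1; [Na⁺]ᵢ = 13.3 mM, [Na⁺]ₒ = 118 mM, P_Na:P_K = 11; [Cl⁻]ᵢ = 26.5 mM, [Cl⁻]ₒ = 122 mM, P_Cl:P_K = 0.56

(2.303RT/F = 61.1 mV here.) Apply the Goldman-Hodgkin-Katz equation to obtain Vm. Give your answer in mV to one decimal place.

34.3 mV

Vm = 61.1 · log₁₀[(Σ P·[cation]ₒ + Σ P·[anion]ᵢ) / (Σ P·[cation]ᵢ + Σ P·[anion]ₒ)]
Numerator = 1×5.26 + 11×118 + 0.56×26.5 = 1318
Denominator = 1×147 + 11×13.3 + 0.56×122 = 361.6
Vm = 61.1 · log₁₀(3.645) = 61.1 × (0.5617) = 34.32 mV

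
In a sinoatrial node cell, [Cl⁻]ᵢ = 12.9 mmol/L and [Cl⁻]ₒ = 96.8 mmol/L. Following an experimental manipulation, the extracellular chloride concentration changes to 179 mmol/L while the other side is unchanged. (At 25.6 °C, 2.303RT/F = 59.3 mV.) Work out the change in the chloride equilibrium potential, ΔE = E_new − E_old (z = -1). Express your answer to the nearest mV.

-16 mV

E_old = (59.3/-1)·log₁₀(96.8/12.9) = -51.90 mV
E_new = (59.3/-1)·log₁₀(179/12.9) = -67.74 mV
ΔE = -67.74 − (-51.90) = -15.83 mV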